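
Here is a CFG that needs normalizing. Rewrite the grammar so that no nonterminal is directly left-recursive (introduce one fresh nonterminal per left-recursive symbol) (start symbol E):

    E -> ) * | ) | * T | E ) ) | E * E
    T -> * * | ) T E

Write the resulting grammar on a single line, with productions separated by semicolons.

E -> ) * E' | ) E' | * T E'; T -> * * | ) T E; E' -> ) ) E' | * E E' | ε

Left recursion appears on E.
For E: α = {) ), * E}, β = {) *, ), * T}. Rewrite as E → β E' and E' → α E' | ε.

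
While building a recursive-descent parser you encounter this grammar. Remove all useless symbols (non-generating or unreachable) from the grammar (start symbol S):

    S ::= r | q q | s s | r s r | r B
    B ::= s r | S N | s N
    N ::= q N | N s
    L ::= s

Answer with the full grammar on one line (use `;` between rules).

S ::= r | q q | s s | r s r | r B; B ::= s r

Generating nonterminals: {B, L, S}.
Reachable from S after that: {B, S}.
Removed useless symbols: {L, N} and every production mentioning them.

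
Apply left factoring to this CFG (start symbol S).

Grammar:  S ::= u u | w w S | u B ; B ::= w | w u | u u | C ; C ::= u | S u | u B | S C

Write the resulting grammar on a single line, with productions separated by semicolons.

S has alternatives sharing prefix 'u': factor to S → u S' with S' → u | B.
B has alternatives sharing prefix 'w': factor to B → w B' with B' → ε | u.
C has alternatives sharing prefix 'u': factor to C → u C' with C' → ε | B.
C has alternatives sharing prefix 'S': factor to C → S C'' with C'' → u | C.

S ::= w w S | u S'; B ::= u u | C | w B'; C ::= u C' | S C''; S' ::= u | B; B' ::= epsilon | u; C' ::= epsilon | B; C'' ::= u | C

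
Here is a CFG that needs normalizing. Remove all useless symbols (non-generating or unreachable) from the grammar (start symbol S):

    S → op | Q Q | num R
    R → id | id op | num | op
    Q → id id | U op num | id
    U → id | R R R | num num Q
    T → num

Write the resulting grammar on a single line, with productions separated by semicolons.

S → op | Q Q | num R; R → id | id op | num | op; Q → id id | U op num | id; U → id | R R R | num num Q

Generating nonterminals: {Q, R, S, T, U}.
Reachable from S after that: {Q, R, S, U}.
Removed useless symbols: {T} and every production mentioning them.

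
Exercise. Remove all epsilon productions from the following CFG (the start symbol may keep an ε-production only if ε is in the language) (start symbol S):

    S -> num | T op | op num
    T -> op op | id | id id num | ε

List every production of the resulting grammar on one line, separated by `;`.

S -> num | T op | op | op num; T -> op op | id | id id num

Nullable nonterminals: {T}.
ε ∉ L(G), so no ε-production is kept.
Add the nullable-subset variants: S → T op gives T op | op.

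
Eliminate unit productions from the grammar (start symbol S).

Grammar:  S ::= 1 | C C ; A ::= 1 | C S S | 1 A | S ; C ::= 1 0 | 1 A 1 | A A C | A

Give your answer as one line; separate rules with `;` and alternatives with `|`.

S ::= 1 | C C; A ::= 1 | C C | C S S | 1 A; C ::= 1 0 | 1 A 1 | A A C | 1 | C C | C S S | 1 A

Unit pairs: A ⇒* {S}; C ⇒* {A, S}.
For each unit pair (A, B), copy every non-unit production of B to A, then drop all unit productions.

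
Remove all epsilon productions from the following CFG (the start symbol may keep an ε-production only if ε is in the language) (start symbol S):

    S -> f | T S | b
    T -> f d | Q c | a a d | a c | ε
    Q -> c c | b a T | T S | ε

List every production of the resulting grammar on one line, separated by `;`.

S -> f | T S | b; T -> f d | Q c | c | a a d | a c; Q -> c c | b a T | b a | T S | S

Nullable set = {Q, T}.
ε ∉ L(G), so no ε-production is kept.
Add the nullable-subset variants: T → Q c gives Q c | c. Q → b a T gives b a T | b a. Q → T S gives T S | S.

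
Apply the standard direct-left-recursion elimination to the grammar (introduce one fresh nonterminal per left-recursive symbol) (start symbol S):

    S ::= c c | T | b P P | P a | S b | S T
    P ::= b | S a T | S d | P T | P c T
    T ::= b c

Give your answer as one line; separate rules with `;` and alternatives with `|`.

Directly left-recursive nonterminals: S, P.
For S: α = {b, T}, β = {c c, T, b P P, P a}. Rewrite as S → β S' and S' → α S' | ε.
For P: α = {T, c T}, β = {b, S a T, S d}. Rewrite as P → β P' and P' → α P' | ε.

S ::= c c S' | T S' | b P P S' | P a S'; P ::= b P' | S a T P' | S d P'; T ::= b c; S' ::= b S' | T S' | ε; P' ::= T P' | c T P' | ε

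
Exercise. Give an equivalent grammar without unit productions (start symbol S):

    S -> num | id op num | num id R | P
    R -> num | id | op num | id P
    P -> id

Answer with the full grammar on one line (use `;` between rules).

Unit pairs: S ⇒* {P}.
Replace each nonterminal's rules with the union of the non-unit rules of every nonterminal it unit-derives.

S -> num | id op num | num id R | id; R -> num | id | op num | id P; P -> id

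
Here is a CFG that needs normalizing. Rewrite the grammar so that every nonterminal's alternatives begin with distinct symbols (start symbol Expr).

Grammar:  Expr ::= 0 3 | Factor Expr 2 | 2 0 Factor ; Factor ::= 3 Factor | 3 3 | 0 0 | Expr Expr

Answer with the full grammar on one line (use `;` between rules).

Factor has alternatives sharing prefix '3': factor to Factor → 3 Factor1 with Factor1 → Factor | 3.

Expr ::= 0 3 | Factor Expr 2 | 2 0 Factor; Factor ::= 0 0 | Expr Expr | 3 Factor1; Factor1 ::= Factor | 3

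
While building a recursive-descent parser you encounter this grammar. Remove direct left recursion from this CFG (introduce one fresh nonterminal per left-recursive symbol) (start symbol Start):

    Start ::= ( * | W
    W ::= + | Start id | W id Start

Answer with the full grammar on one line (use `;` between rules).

W is directly left-recursive.
For W: α = {id Start}, β = {+, Start id}. Rewrite as W → β W1 and W1 → α W1 | ε.

Start ::= ( * | W; W ::= + W1 | Start id W1; W1 ::= id Start W1 | epsilon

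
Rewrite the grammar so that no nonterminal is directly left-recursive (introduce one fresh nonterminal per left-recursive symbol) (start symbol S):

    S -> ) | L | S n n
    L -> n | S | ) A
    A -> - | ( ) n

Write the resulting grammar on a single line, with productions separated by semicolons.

Left recursion appears on S.
For S: α = {n n}, β = {), L}. Rewrite as S → β S' and S' → α S' | ε.

S -> ) S' | L S'; L -> n | S | ) A; A -> - | ( ) n; S' -> n n S' | ε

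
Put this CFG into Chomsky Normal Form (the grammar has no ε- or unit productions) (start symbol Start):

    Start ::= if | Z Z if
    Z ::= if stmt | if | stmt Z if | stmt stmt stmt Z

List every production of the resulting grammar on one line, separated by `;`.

Start ::= if | Z Y1; Z ::= X1 X2 | if | X2 Y2 | X2 Y3; X1 ::= if; X2 ::= stmt; Y1 ::= Z X1; Y2 ::= Z X1; Y3 ::= X2 Y4; Y4 ::= X2 Z

Introduce a nonterminal for each terminal appearing in a rule of length ≥ 2: X1 → if, X2 → stmt.
Binarize each right-hand side of length ≥ 3 by chaining fresh nonterminals (Y1, Y2, …): affected rules were Start → Z Z X1; Z → X2 Z X1; Z → X2 X2 X2 Z.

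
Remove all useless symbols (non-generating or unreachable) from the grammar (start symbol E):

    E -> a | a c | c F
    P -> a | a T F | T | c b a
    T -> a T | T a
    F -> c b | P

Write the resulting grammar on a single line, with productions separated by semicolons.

E -> a | a c | c F; P -> a | c b a; F -> c b | P

Generating nonterminals: {E, F, P}.
Reachable from E after that: {E, F, P}.
Removed useless symbols: {T} and every production mentioning them.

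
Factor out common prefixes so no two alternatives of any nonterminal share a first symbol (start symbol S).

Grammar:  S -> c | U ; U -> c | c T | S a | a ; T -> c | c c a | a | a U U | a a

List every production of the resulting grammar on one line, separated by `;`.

U has alternatives sharing prefix 'c': factor to U → c U' with U' → ε | T.
T has alternatives sharing prefix 'a': factor to T → a T' with T' → ε | U U | a.
T has alternatives sharing prefix 'c': factor to T → c T'' with T'' → ε | c a.

S -> c | U; U -> S a | a | c U'; T -> a T' | c T''; U' -> ε | T; T' -> ε | U U | a; T'' -> ε | c a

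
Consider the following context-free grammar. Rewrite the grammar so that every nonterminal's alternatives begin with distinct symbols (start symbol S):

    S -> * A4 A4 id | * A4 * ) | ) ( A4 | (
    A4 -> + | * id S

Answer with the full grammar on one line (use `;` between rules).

S has alternatives sharing prefix '* A4': factor to S → * A4 S' with S' → A4 id | * ).

S -> ) ( A4 | ( | * A4 S'; A4 -> + | * id S; S' -> A4 id | * )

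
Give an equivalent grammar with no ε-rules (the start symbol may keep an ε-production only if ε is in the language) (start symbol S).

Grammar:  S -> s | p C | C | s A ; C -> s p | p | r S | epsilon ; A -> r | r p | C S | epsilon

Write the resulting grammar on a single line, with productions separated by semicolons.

S -> s | p C | p | C | s A | epsilon; C -> s p | p | r S | r; A -> r | r p | C S | C | S

The nullable symbols are {A, C, S}.
ε ∈ L(G) since S is nullable, so keep S → ε.
For each production, add variants omitting each subset of nullable occurrences: S → p C gives p C | p. C → r S gives r S | r. A → C S gives C S | C | S.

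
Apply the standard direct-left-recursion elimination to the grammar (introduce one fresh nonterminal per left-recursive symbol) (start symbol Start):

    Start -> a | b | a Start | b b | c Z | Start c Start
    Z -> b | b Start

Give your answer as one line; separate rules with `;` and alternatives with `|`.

Start -> a Start1 | b Start1 | a Start Start1 | b b Start1 | c Z Start1; Z -> b | b Start; Start1 -> c Start Start1 | ε

Directly left-recursive nonterminal: Start.
For Start: α = {c Start}, β = {a, b, a Start, b b, c Z}. Rewrite as Start → β Start1 and Start1 → α Start1 | ε.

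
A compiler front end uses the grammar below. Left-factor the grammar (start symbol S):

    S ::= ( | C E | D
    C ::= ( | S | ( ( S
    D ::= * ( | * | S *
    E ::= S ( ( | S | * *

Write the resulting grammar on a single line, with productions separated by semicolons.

S ::= ( | C E | D; C ::= S | ( C'; D ::= S * | * D'; E ::= * * | S E'; C' ::= ε | ( S; D' ::= ( | ε; E' ::= ( ( | ε

C has alternatives sharing prefix '(': factor to C → ( C' with C' → ε | ( S.
D has alternatives sharing prefix '*': factor to D → * D' with D' → ( | ε.
E has alternatives sharing prefix 'S': factor to E → S E' with E' → ( ( | ε.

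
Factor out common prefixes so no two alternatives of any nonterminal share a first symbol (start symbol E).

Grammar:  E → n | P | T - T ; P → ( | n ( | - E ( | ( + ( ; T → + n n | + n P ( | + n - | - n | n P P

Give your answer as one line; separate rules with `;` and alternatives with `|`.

E → n | P | T - T; P → n ( | - E ( | ( P'; T → - n | n P P | + n T'; P' → ε | + (; T' → n | P ( | -

P has alternatives sharing prefix '(': factor to P → ( P' with P' → ε | + (.
T has alternatives sharing prefix '+ n': factor to T → + n T' with T' → n | P ( | -.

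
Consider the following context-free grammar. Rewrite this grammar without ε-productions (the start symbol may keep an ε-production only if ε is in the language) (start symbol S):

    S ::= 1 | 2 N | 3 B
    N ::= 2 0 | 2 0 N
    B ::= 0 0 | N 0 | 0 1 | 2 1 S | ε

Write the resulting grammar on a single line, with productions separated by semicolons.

S ::= 1 | 2 N | 3 B | 3; N ::= 2 0 | 2 0 N; B ::= 0 0 | N 0 | 0 1 | 2 1 S

The nullable symbols are {B}.
ε ∉ L(G), so no ε-production is kept.
Add the nullable-subset variants: S → 3 B gives 3 B | 3.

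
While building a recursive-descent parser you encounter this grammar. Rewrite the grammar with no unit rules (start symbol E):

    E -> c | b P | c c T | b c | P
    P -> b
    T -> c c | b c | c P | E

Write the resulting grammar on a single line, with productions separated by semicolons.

E -> c | b P | c c T | b c | b; P -> b; T -> c | b P | c c T | b c | b | c c | c P

Unit pairs: E ⇒* {P}; T ⇒* {E, P}.
For every A with A ⇒* B via unit rules, add B's non-unit alternatives to A; then delete every rule of the form X → Y.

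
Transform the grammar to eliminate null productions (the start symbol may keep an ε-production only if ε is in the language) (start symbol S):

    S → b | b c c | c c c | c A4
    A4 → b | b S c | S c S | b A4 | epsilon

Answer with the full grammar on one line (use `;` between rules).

S → b | b c c | c c c | c A4 | c; A4 → b | b S c | S c S | b A4

Nullable set = {A4}.
ε ∉ L(G), so no ε-production is kept.
Expand every rule over subsets of its nullable positions: S → c A4 gives c A4 | c.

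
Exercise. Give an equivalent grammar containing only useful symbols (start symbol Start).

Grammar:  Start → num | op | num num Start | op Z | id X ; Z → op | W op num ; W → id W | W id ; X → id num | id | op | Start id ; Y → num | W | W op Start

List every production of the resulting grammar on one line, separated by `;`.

Start → num | op | num num Start | op Z | id X; Z → op; X → id num | id | op | Start id

Generating nonterminals: {Start, X, Y, Z}.
Reachable from Start after that: {Start, X, Z}.
Removed useless symbols: {W, Y} and every production mentioning them.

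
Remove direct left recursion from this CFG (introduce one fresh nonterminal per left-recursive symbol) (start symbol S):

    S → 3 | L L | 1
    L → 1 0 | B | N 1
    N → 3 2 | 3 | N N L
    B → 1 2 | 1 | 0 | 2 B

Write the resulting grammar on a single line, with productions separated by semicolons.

N is directly left-recursive.
For N: α = {N L}, β = {3 2, 3}. Rewrite as N → β N' and N' → α N' | ε.

S → 3 | L L | 1; L → 1 0 | B | N 1; N → 3 2 N' | 3 N'; B → 1 2 | 1 | 0 | 2 B; N' → N L N' | epsilon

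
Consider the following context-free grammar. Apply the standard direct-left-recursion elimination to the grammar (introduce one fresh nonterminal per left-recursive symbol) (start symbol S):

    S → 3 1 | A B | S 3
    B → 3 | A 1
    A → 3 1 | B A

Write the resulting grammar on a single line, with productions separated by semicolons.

S is directly left-recursive.
For S: α = {3}, β = {3 1, A B}. Rewrite as S → β S' and S' → α S' | ε.

S → 3 1 S' | A B S'; B → 3 | A 1; A → 3 1 | B A; S' → 3 S' | ε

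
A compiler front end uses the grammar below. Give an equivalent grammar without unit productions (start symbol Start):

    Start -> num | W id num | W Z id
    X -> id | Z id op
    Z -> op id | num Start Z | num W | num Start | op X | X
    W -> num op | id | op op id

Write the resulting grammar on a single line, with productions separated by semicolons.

Start -> num | W id num | W Z id; X -> id | Z id op; Z -> op id | num Start Z | num W | num Start | op X | id | Z id op; W -> num op | id | op op id

Unit pairs: Z ⇒* {X}.
For every A with A ⇒* B via unit rules, add B's non-unit alternatives to A; then delete every rule of the form X → Y.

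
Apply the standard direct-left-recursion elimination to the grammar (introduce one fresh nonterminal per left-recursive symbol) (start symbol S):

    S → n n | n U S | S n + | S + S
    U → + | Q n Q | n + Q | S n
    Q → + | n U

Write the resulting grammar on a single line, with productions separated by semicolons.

S → n n S' | n U S S'; U → + | Q n Q | n + Q | S n; Q → + | n U; S' → n + S' | + S S' | ε

Left recursion appears on S.
For S: α = {n +, + S}, β = {n n, n U S}. Rewrite as S → β S' and S' → α S' | ε.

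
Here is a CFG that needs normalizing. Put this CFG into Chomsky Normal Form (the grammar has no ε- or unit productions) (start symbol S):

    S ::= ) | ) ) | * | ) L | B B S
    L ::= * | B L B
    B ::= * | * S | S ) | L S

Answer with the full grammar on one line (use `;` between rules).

S ::= ) | X1 X1 | * | X1 L | B Y1; L ::= * | B Y2; B ::= * | X2 S | S X1 | L S; X1 ::= ); X2 ::= *; Y1 ::= B S; Y2 ::= L B

Introduce a nonterminal for each terminal appearing in a rule of length ≥ 2: X1 → ), X2 → *.
Binarize each right-hand side of length ≥ 3 by chaining fresh nonterminals (Y1, Y2, …): affected rules were S → B B S; L → B L B.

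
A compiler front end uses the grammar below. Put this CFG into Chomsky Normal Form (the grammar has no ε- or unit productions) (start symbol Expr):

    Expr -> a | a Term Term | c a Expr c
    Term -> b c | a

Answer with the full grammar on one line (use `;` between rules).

Introduce a nonterminal for each terminal appearing in a rule of length ≥ 2: X1 → a, X2 → c, X3 → b.
Binarize each right-hand side of length ≥ 3 by chaining fresh nonterminals (Y1, Y2, …): affected rules were Expr → X1 Term Term; Expr → X2 X1 Expr X2.

Expr -> a | X1 Y1 | X2 Y2; Term -> X3 X2 | a; X1 -> a; X2 -> c; X3 -> b; Y1 -> Term Term; Y2 -> X1 Y3; Y3 -> Expr X2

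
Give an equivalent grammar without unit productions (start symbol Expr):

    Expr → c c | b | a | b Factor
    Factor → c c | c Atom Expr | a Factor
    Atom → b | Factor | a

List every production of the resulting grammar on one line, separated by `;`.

Unit pairs: Atom ⇒* {Factor}.
For each unit pair (A, B), copy every non-unit production of B to A, then drop all unit productions.

Expr → c c | b | a | b Factor; Factor → c c | c Atom Expr | a Factor; Atom → b | a | c c | c Atom Expr | a Factor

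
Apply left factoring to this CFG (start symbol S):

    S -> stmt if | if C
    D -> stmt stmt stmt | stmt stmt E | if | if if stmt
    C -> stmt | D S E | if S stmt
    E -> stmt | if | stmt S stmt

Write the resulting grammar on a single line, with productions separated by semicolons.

D has alternatives sharing prefix 'stmt stmt': factor to D → stmt stmt D' with D' → stmt | E.
D has alternatives sharing prefix 'if': factor to D → if D'' with D'' → ε | if stmt.
E has alternatives sharing prefix 'stmt': factor to E → stmt E' with E' → ε | S stmt.

S -> stmt if | if C; D -> stmt stmt D' | if D''; C -> stmt | D S E | if S stmt; E -> if | stmt E'; D' -> stmt | E; D'' -> ε | if stmt; E' -> ε | S stmt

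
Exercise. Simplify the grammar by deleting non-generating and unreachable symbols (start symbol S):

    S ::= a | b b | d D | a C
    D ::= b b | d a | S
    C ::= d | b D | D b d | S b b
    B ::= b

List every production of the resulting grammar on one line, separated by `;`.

Generating nonterminals: {B, C, D, S}.
Reachable from S after that: {C, D, S}.
Removed useless symbols: {B} and every production mentioning them.

S ::= a | b b | d D | a C; D ::= b b | d a | S; C ::= d | b D | D b d | S b b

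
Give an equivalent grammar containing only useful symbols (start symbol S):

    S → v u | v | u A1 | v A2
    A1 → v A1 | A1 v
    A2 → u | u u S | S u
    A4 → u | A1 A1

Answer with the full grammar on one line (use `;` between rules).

S → v u | v | v A2; A2 → u | u u S | S u

Generating nonterminals: {A2, A4, S}.
Reachable from S after that: {A2, S}.
Removed useless symbols: {A1, A4} and every production mentioning them.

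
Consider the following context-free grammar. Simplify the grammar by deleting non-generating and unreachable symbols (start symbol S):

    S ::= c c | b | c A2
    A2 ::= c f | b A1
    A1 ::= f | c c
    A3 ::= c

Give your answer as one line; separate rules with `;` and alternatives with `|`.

S ::= c c | b | c A2; A2 ::= c f | b A1; A1 ::= f | c c

Generating nonterminals: {A1, A2, A3, S}.
Reachable from S after that: {A1, A2, S}.
Removed useless symbols: {A3} and every production mentioning them.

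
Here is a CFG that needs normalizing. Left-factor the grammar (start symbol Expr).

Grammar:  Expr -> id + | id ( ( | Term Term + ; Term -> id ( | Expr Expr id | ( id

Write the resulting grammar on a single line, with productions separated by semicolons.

Expr -> Term Term + | id Expr1; Term -> id ( | Expr Expr id | ( id; Expr1 -> + | ( (

Expr has alternatives sharing prefix 'id': factor to Expr → id Expr1 with Expr1 → + | ( (.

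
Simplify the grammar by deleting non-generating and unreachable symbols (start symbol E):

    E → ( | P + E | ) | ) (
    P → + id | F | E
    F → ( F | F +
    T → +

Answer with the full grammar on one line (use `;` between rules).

E → ( | P + E | ) | ) (; P → + id | E

Generating nonterminals: {E, P, T}.
Reachable from E after that: {E, P}.
Removed useless symbols: {F, T} and every production mentioning them.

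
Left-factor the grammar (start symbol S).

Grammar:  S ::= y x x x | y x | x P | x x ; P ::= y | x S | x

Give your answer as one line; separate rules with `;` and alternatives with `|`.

S has alternatives sharing prefix 'y x': factor to S → y x S' with S' → x x | ε.
S has alternatives sharing prefix 'x': factor to S → x S'' with S'' → P | x.
P has alternatives sharing prefix 'x': factor to P → x P' with P' → S | ε.

S ::= y x S' | x S''; P ::= y | x P'; S' ::= x x | ε; S'' ::= P | x; P' ::= S | ε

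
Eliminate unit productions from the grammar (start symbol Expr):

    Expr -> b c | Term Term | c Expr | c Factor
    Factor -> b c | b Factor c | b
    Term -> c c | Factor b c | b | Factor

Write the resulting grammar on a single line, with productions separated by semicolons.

Expr -> b c | Term Term | c Expr | c Factor; Factor -> b c | b Factor c | b; Term -> c c | Factor b c | b | b c | b Factor c

Unit pairs: Term ⇒* {Factor}.
For each unit pair (A, B), copy every non-unit production of B to A, then drop all unit productions.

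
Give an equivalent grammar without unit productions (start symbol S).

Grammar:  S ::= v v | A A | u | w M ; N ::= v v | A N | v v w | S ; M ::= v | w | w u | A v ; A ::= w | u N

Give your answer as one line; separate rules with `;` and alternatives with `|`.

Unit pairs: N ⇒* {S}.
For each unit pair (A, B), copy every non-unit production of B to A, then drop all unit productions.

S ::= v v | A A | u | w M; N ::= v v | A A | u | w M | A N | v v w; M ::= v | w | w u | A v; A ::= w | u N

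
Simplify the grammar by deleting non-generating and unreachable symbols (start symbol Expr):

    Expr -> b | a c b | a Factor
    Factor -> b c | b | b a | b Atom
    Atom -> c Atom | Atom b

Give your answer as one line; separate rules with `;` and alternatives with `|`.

Generating nonterminals: {Expr, Factor}.
Reachable from Expr after that: {Expr, Factor}.
Removed useless symbols: {Atom} and every production mentioning them.

Expr -> b | a c b | a Factor; Factor -> b c | b | b a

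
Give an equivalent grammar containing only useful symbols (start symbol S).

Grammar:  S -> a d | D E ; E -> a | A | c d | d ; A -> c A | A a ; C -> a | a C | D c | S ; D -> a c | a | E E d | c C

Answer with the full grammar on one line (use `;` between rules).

Generating nonterminals: {C, D, E, S}.
Reachable from S after that: {C, D, E, S}.
Removed useless symbols: {A} and every production mentioning them.

S -> a d | D E; E -> a | c d | d; C -> a | a C | D c | S; D -> a c | a | E E d | c C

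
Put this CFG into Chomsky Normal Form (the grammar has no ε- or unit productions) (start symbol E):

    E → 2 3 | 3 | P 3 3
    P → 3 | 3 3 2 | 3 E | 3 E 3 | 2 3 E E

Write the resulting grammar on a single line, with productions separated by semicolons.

Introduce a nonterminal for each terminal appearing in a rule of length ≥ 2: X1 → 2, X2 → 3.
Binarize each right-hand side of length ≥ 3 by chaining fresh nonterminals (Y1, Y2, …): affected rules were E → P X2 X2; P → X2 X2 X1; P → X2 E X2; P → X1 X2 E E.

E → X1 X2 | 3 | P Y1; P → 3 | X2 Y2 | X2 E | X2 Y3 | X1 Y4; X1 → 2; X2 → 3; Y1 → X2 X2; Y2 → X2 X1; Y3 → E X2; Y4 → X2 Y5; Y5 → E E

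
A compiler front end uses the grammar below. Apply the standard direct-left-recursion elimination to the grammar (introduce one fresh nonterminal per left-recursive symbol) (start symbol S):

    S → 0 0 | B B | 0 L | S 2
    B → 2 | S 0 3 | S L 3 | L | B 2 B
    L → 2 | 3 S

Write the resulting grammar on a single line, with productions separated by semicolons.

S → 0 0 S' | B B S' | 0 L S'; B → 2 B' | S 0 3 B' | S L 3 B' | L B'; L → 2 | 3 S; S' → 2 S' | ε; B' → 2 B B' | ε

S, B are directly left-recursive.
For S: α = {2}, β = {0 0, B B, 0 L}. Rewrite as S → β S' and S' → α S' | ε.
For B: α = {2 B}, β = {2, S 0 3, S L 3, L}. Rewrite as B → β B' and B' → α B' | ε.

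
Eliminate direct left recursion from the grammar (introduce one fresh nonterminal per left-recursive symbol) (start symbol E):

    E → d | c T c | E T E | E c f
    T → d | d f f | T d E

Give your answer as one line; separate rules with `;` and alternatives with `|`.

E → d E' | c T c E'; T → d T' | d f f T'; E' → T E E' | c f E' | eps; T' → d E T' | eps

Left recursion appears on E, T.
For E: α = {T E, c f}, β = {d, c T c}. Rewrite as E → β E' and E' → α E' | ε.
For T: α = {d E}, β = {d, d f f}. Rewrite as T → β T' and T' → α T' | ε.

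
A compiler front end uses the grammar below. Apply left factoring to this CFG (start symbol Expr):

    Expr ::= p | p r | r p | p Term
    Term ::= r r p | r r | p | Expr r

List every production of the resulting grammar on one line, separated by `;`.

Expr ::= r p | p Expr1; Term ::= p | Expr r | r r Term1; Expr1 ::= ε | r | Term; Term1 ::= p | ε

Expr has alternatives sharing prefix 'p': factor to Expr → p Expr1 with Expr1 → ε | r | Term.
Term has alternatives sharing prefix 'r r': factor to Term → r r Term1 with Term1 → p | ε.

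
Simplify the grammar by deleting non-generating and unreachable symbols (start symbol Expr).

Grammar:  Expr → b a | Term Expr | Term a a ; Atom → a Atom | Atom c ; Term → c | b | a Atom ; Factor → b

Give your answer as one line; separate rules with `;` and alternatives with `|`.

Generating nonterminals: {Expr, Factor, Term}.
Reachable from Expr after that: {Expr, Term}.
Removed useless symbols: {Atom, Factor} and every production mentioning them.

Expr → b a | Term Expr | Term a a; Term → c | b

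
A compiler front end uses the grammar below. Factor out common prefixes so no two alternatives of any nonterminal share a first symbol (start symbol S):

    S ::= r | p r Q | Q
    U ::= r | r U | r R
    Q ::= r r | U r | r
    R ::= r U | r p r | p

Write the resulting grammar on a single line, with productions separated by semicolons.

U has alternatives sharing prefix 'r': factor to U → r U' with U' → ε | U | R.
Q has alternatives sharing prefix 'r': factor to Q → r Q' with Q' → r | ε.
R has alternatives sharing prefix 'r': factor to R → r R' with R' → U | p r.

S ::= r | p r Q | Q; U ::= r U'; Q ::= U r | r Q'; R ::= p | r R'; U' ::= epsilon | U | R; Q' ::= r | epsilon; R' ::= U | p r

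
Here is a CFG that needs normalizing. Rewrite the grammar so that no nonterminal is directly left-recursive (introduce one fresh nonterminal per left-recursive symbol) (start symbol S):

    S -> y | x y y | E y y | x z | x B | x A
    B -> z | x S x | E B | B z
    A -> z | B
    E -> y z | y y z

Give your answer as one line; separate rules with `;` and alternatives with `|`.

S -> y | x y y | E y y | x z | x B | x A; B -> z B' | x S x B' | E B B'; A -> z | B; E -> y z | y y z; B' -> z B' | eps

Directly left-recursive nonterminal: B.
For B: α = {z}, β = {z, x S x, E B}. Rewrite as B → β B' and B' → α B' | ε.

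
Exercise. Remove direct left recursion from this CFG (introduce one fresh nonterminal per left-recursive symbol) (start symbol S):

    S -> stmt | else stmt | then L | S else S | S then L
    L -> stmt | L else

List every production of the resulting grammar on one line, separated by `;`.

Directly left-recursive nonterminals: S, L.
For S: α = {else S, then L}, β = {stmt, else stmt, then L}. Rewrite as S → β S' and S' → α S' | ε.
For L: α = {else}, β = {stmt}. Rewrite as L → β L' and L' → α L' | ε.

S -> stmt S' | else stmt S' | then L S'; L -> stmt L'; S' -> else S S' | then L S' | eps; L' -> else L' | eps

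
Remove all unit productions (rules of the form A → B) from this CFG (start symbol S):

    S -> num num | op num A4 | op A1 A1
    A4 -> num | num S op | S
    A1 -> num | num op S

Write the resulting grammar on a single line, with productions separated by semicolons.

S -> num num | op num A4 | op A1 A1; A4 -> num | num S op | num num | op num A4 | op A1 A1; A1 -> num | num op S

Unit pairs: A4 ⇒* {S}.
For every A with A ⇒* B via unit rules, add B's non-unit alternatives to A; then delete every rule of the form X → Y.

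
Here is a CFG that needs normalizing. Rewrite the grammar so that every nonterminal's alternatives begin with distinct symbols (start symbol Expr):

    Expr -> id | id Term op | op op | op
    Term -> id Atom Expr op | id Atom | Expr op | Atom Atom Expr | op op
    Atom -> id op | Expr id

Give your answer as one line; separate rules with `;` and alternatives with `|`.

Expr -> id Expr1 | op Expr2; Term -> Expr op | Atom Atom Expr | op op | id Atom Term1; Atom -> id op | Expr id; Expr1 -> eps | Term op; Expr2 -> op | eps; Term1 -> Expr op | eps

Expr has alternatives sharing prefix 'id': factor to Expr → id Expr1 with Expr1 → ε | Term op.
Expr has alternatives sharing prefix 'op': factor to Expr → op Expr2 with Expr2 → op | ε.
Term has alternatives sharing prefix 'id Atom': factor to Term → id Atom Term1 with Term1 → Expr op | ε.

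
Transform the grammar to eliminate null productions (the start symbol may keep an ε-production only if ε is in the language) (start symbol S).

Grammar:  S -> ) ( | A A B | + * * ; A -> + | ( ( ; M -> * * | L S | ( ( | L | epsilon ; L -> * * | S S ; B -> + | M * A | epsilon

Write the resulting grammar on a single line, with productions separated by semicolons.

S -> ) ( | A A B | A A | + * *; A -> + | ( (; M -> * * | L S | ( ( | L; L -> * * | S S; B -> + | M * A | * A

The nullable symbols are {B, M}.
ε ∉ L(G), so no ε-production is kept.
Add the nullable-subset variants: S → A A B gives A A B | A A. B → M * A gives M * A | * A.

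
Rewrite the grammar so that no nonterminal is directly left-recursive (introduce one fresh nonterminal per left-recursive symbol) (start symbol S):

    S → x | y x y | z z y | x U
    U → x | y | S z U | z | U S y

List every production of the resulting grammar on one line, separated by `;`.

U is directly left-recursive.
For U: α = {S y}, β = {x, y, S z U, z}. Rewrite as U → β U' and U' → α U' | ε.

S → x | y x y | z z y | x U; U → x U' | y U' | S z U U' | z U'; U' → S y U' | ε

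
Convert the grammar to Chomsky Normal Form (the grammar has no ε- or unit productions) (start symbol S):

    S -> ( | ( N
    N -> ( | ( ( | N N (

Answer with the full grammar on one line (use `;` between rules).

Introduce a nonterminal for each terminal appearing in a rule of length ≥ 2: X1 → (.
Binarize each right-hand side of length ≥ 3 by chaining fresh nonterminals (Y1, Y2, …): affected rules were N → N N X1.

S -> ( | X1 N; N -> ( | X1 X1 | N Y1; X1 -> (; Y1 -> N X1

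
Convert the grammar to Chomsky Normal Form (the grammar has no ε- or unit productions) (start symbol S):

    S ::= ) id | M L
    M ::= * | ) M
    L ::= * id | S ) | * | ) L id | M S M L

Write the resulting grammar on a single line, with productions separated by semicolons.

Introduce a nonterminal for each terminal appearing in a rule of length ≥ 2: X1 → ), X2 → id, X3 → *.
Binarize each right-hand side of length ≥ 3 by chaining fresh nonterminals (Y1, Y2, …): affected rules were L → X1 L X2; L → M S M L.

S ::= X1 X2 | M L; M ::= * | X1 M; L ::= X3 X2 | S X1 | * | X1 Y1 | M Y2; X1 ::= ); X2 ::= id; X3 ::= *; Y1 ::= L X2; Y2 ::= S Y3; Y3 ::= M L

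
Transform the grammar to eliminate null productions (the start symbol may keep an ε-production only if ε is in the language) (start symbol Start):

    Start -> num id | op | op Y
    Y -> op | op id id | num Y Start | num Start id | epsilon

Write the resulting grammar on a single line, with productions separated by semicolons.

Nullable nonterminals: {Y}.
ε ∉ L(G), so no ε-production is kept.
Expand every rule over subsets of its nullable positions: Y → num Y Start gives num Y Start | num Start.

Start -> num id | op | op Y; Y -> op | op id id | num Y Start | num Start | num Start id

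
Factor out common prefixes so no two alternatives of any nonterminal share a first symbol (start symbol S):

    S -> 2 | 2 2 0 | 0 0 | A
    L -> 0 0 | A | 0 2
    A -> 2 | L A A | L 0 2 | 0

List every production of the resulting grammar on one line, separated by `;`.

S has alternatives sharing prefix '2': factor to S → 2 S' with S' → ε | 2 0.
L has alternatives sharing prefix '0': factor to L → 0 L' with L' → 0 | 2.
A has alternatives sharing prefix 'L': factor to A → L A' with A' → A A | 0 2.

S -> 0 0 | A | 2 S'; L -> A | 0 L'; A -> 2 | 0 | L A'; S' -> ε | 2 0; L' -> 0 | 2; A' -> A A | 0 2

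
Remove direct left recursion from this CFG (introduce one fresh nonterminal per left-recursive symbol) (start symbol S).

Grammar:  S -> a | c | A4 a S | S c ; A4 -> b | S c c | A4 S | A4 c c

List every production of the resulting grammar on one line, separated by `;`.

Left recursion appears on S, A4.
For S: α = {c}, β = {a, c, A4 a S}. Rewrite as S → β S' and S' → α S' | ε.
For A4: α = {S, c c}, β = {b, S c c}. Rewrite as A4 → β A4' and A4' → α A4' | ε.

S -> a S' | c S' | A4 a S S'; A4 -> b A4' | S c c A4'; S' -> c S' | epsilon; A4' -> S A4' | c c A4' | epsilon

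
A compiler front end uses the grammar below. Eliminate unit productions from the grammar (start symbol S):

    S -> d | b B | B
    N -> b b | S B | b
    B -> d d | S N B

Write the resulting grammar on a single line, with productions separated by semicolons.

Unit pairs: S ⇒* {B}.
For every A with A ⇒* B via unit rules, add B's non-unit alternatives to A; then delete every rule of the form X → Y.

S -> d d | S N B | d | b B; N -> b b | S B | b; B -> d d | S N B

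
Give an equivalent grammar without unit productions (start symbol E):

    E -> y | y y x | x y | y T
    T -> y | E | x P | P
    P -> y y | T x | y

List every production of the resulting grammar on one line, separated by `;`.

E -> y | y y x | x y | y T; T -> y | y y x | x y | y T | y y | T x | x P; P -> y y | T x | y

Unit pairs: T ⇒* {E, P}.
For every A with A ⇒* B via unit rules, add B's non-unit alternatives to A; then delete every rule of the form X → Y.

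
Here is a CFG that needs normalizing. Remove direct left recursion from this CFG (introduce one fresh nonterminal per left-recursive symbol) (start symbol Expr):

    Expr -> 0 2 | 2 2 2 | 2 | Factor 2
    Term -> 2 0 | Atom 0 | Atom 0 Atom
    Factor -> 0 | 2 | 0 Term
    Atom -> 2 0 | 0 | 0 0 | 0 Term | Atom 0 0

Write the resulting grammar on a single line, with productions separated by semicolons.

Expr -> 0 2 | 2 2 2 | 2 | Factor 2; Term -> 2 0 | Atom 0 | Atom 0 Atom; Factor -> 0 | 2 | 0 Term; Atom -> 2 0 Atom1 | 0 Atom1 | 0 0 Atom1 | 0 Term Atom1; Atom1 -> 0 0 Atom1 | ε

Atom is directly left-recursive.
For Atom: α = {0 0}, β = {2 0, 0, 0 0, 0 Term}. Rewrite as Atom → β Atom1 and Atom1 → α Atom1 | ε.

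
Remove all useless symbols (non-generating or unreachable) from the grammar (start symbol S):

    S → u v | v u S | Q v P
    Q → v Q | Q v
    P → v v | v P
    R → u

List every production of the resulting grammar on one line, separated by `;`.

S → u v | v u S

Generating nonterminals: {P, R, S}.
Reachable from S after that: {S}.
Removed useless symbols: {P, Q, R} and every production mentioning them.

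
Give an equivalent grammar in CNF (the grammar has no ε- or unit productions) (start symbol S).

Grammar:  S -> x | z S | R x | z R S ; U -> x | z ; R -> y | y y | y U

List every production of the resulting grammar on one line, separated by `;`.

Introduce a nonterminal for each terminal appearing in a rule of length ≥ 2: X1 → z, X2 → x, X3 → y.
Binarize each right-hand side of length ≥ 3 by chaining fresh nonterminals (Y1, Y2, …): affected rules were S → X1 R S.

S -> x | X1 S | R X2 | X1 Y1; U -> x | z; R -> y | X3 X3 | X3 U; X1 -> z; X2 -> x; X3 -> y; Y1 -> R S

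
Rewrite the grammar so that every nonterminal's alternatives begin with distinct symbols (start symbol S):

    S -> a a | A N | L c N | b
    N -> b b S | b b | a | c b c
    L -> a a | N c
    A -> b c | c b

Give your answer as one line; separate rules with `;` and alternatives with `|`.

S -> a a | A N | L c N | b; N -> a | c b c | b b N'; L -> a a | N c; A -> b c | c b; N' -> S | ε

N has alternatives sharing prefix 'b b': factor to N → b b N' with N' → S | ε.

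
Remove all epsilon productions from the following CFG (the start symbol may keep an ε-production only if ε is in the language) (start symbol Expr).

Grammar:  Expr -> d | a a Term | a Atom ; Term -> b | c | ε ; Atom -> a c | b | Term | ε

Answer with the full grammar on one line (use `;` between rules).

Nullable nonterminals: {Atom, Term}.
ε ∉ L(G), so no ε-production is kept.
Expand every rule over subsets of its nullable positions: Expr → a a Term gives a a Term | a a. Expr → a Atom gives a Atom | a.

Expr -> d | a a Term | a a | a Atom | a; Term -> b | c; Atom -> a c | b | Term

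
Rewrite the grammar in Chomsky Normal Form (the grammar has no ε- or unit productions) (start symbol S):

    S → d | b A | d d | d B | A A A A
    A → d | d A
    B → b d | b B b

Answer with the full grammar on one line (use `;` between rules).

Introduce a nonterminal for each terminal appearing in a rule of length ≥ 2: X1 → b, X2 → d.
Binarize each right-hand side of length ≥ 3 by chaining fresh nonterminals (Y1, Y2, …): affected rules were S → A A A A; B → X1 B X1.

S → d | X1 A | X2 X2 | X2 B | A Y1; A → d | X2 A; B → X1 X2 | X1 Y3; X1 → b; X2 → d; Y1 → A Y2; Y2 → A A; Y3 → B X1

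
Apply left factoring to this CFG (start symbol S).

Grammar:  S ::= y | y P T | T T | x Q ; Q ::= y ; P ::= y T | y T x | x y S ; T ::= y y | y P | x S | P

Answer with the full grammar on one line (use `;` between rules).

S ::= T T | x Q | y S'; Q ::= y; P ::= x y S | y T P'; T ::= x S | P | y T'; S' ::= ε | P T; P' ::= ε | x; T' ::= y | P

S has alternatives sharing prefix 'y': factor to S → y S' with S' → ε | P T.
P has alternatives sharing prefix 'y T': factor to P → y T P' with P' → ε | x.
T has alternatives sharing prefix 'y': factor to T → y T' with T' → y | P.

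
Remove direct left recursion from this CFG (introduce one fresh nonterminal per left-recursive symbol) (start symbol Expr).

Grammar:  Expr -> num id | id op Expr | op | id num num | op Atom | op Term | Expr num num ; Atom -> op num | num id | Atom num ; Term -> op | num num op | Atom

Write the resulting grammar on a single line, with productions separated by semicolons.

Expr -> num id Expr1 | id op Expr Expr1 | op Expr1 | id num num Expr1 | op Atom Expr1 | op Term Expr1; Atom -> op num Atom1 | num id Atom1; Term -> op | num num op | Atom; Expr1 -> num num Expr1 | ε; Atom1 -> num Atom1 | ε

Expr, Atom are directly left-recursive.
For Expr: α = {num num}, β = {num id, id op Expr, op, id num num, op Atom, op Term}. Rewrite as Expr → β Expr1 and Expr1 → α Expr1 | ε.
For Atom: α = {num}, β = {op num, num id}. Rewrite as Atom → β Atom1 and Atom1 → α Atom1 | ε.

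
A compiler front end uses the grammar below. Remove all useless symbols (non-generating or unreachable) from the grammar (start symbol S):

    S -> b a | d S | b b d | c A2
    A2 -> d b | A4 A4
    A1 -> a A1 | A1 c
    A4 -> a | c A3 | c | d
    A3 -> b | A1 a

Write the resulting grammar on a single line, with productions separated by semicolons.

Generating nonterminals: {A2, A3, A4, S}.
Reachable from S after that: {A2, A3, A4, S}.
Removed useless symbols: {A1} and every production mentioning them.

S -> b a | d S | b b d | c A2; A2 -> d b | A4 A4; A4 -> a | c A3 | c | d; A3 -> b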